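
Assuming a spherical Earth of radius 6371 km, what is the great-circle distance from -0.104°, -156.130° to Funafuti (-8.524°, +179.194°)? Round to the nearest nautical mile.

Δλ = 179.194 − -156.130 = 335.324°; wrapped into (−180°, 180°]: -24.676°.
Δφ = -8.524 − -0.104 = -8.420°.
a = sin²(Δφ/2) + cos φ₁ · cos φ₂ · sin²(Δλ/2) = 0.050543.
c = 2·atan2(√a, √(1−a)) = 0.45351 rad → d = 6371·c ≈ 2889.34 km ≈ 1560.12 nmi.

1560 nmi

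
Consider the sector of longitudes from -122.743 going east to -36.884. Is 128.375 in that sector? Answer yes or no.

No

Band width going east from -122.743° to -36.884°: ((-36.884 − -122.743) mod 360) = 85.859°.
Offset of +128.375° east of the west edge: ((128.375 − -122.743) mod 360) = 251.118°.
251.118° > 85.859° ⇒ outside.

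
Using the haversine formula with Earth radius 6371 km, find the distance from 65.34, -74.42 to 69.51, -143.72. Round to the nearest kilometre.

Δλ = -143.72 − -74.42 = -69.30°.
Δφ = 69.51 − 65.34 = 4.17°.
a = sin²(Δφ/2) + cos φ₁ · cos φ₂ · sin²(Δλ/2) = 0.048536.
c = 2·atan2(√a, √(1−a)) = 0.44426 rad → d = 6371·c ≈ 2830.40 km.

2830 km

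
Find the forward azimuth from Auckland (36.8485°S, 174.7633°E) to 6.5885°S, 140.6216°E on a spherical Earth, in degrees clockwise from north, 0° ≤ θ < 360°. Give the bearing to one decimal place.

Δλ = 140.6216 − 174.7633 = -34.1417°.
θ = atan2( sin Δλ · cos φ₂ , cos φ₁ · sin φ₂ − sin φ₁ · cos φ₂ · cos Δλ )
  = atan2(-0.55753, 0.40125) = -54.258° → normalised to [0°, 360°): 305.742°.

305.7°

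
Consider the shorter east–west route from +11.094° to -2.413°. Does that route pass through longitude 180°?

No

Signed shortest Δλ = ((-2.413 − 11.094 + 180) mod 360) − 180 = -13.507°.
Going west by 13.507° from +11.094° reaches -2.413° without touching 180°.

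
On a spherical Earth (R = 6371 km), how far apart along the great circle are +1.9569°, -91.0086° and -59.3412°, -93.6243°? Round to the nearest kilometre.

Δλ = -93.6243 − -91.0086 = -2.6157°.
Δφ = -59.3412 − 1.9569 = -61.2981°.
a = sin²(Δφ/2) + cos φ₁ · cos φ₂ · sin²(Δλ/2) = 0.260139.
c = 2·atan2(√a, √(1−a)) = 1.07046 rad → d = 6371·c ≈ 6819.89 km.

6820 km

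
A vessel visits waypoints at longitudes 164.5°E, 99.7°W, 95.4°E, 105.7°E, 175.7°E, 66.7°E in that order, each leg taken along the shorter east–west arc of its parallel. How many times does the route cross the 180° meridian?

Leg 1: +164.5° → -99.7°, shortest Δλ = 95.8° (east) — crosses 180°.
Leg 2: -99.7° → +95.4°, shortest Δλ = -164.9° (west) — crosses 180°.
Leg 3: +95.4° → +105.7°, shortest Δλ = 10.3° (east) — does not cross 180°.
Leg 4: +105.7° → +175.7°, shortest Δλ = 70.0° (east) — does not cross 180°.
Leg 5: +175.7° → +66.7°, shortest Δλ = -109.0° (west) — does not cross 180°.
Total crossings: 2.

2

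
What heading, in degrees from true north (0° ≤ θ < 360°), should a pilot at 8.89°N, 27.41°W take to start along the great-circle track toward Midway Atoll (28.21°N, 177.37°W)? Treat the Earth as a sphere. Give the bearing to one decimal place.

Δλ = -177.37 − -27.41 = -149.96°.
θ = atan2( sin Δλ · cos φ₂ , cos φ₁ · sin φ₂ − sin φ₁ · cos φ₂ · cos Δλ )
  = atan2(-0.44114, 0.58492) = -37.024° → normalised to [0°, 360°): 322.976°.

323.0°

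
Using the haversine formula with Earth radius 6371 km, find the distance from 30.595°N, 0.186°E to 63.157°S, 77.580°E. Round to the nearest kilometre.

12417 km

Δλ = 77.580 − 0.186 = 77.394°.
Δφ = -63.157 − 30.595 = -93.752°.
a = sin²(Δφ/2) + cos φ₁ · cos φ₂ · sin²(Δλ/2) = 0.684647.
c = 2·atan2(√a, √(1−a)) = 1.94905 rad → d = 6371·c ≈ 12417.37 km.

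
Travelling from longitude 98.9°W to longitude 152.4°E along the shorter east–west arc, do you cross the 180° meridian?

Naïve |152.4 − -98.9| = 251.3° > 180°, so the shorter arc goes the other way round — across 180°.
Signed shortest Δλ = ((152.4 − -98.9 + 180) mod 360) − 180 = -108.7°.
Going west by 108.7° from -98.9° passes through 180° before reaching +152.4°.

Yes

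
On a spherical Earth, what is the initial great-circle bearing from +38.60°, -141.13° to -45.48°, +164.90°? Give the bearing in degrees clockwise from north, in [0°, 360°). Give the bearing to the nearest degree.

Δλ = 164.90 − -141.13 = 306.03°; wrapped into (−180°, 180°]: -53.97°.
θ = atan2( sin Δλ · cos φ₂ , cos φ₁ · sin φ₂ − sin φ₁ · cos φ₂ · cos Δλ )
  = atan2(-0.56703, -0.81453) = -145.157° → normalised to [0°, 360°): 214.843°.

215°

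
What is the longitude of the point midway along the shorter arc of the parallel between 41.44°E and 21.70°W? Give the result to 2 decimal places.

9.87°E

Signed shortest Δλ from +41.44° to -21.70° is -63.14°.
Midpoint longitude = +41.44° + (-63.14°)/2 = +41.44° − 31.57° = +9.87°.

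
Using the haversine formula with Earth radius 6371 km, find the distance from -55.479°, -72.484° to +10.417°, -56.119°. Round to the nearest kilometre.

Δλ = -56.119 − -72.484 = 16.365°.
Δφ = 10.417 − -55.479 = 65.896°.
a = sin²(Δφ/2) + cos φ₁ · cos φ₂ · sin²(Δλ/2) = 0.307093.
c = 2·atan2(√a, √(1−a)) = 1.17471 rad → d = 6371·c ≈ 7484.06 km.

7484 km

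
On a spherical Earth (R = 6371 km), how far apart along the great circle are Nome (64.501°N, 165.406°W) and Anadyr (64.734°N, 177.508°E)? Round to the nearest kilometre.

812 km

Δλ = 177.508 − -165.406 = 342.914°; wrapped into (−180°, 180°]: -17.086°.
Δφ = 64.734 − 64.501 = 0.233°.
a = sin²(Δφ/2) + cos φ₁ · cos φ₂ · sin²(Δλ/2) = 0.004059.
c = 2·atan2(√a, √(1−a)) = 0.12751 rad → d = 6371·c ≈ 812.34 km.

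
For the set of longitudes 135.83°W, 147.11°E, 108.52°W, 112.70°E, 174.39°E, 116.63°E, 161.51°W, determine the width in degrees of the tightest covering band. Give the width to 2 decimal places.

138.78°

Sort the longitudes: -161.51°, -135.83°, -108.52°, +112.70°, +116.63°, +147.11°, +174.39°.
Eastward gaps between consecutive values (wrapping around): 25.68°, 27.31°, 221.22°, 3.93°, 30.48°, 27.28°, 24.10°.
Largest gap = 221.22° ⇒ minimal covering band is its complement: 360° − 221.22° = 138.78°.
Band runs from +112.70° eastward to -108.52°, crossing the antimeridian.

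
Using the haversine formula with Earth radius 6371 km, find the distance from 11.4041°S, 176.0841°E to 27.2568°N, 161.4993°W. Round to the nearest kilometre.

4932 km

Δλ = -161.4993 − 176.0841 = -337.5834°; wrapped into (−180°, 180°]: 22.4166°.
Δφ = 27.2568 − -11.4041 = 38.6609°.
a = sin²(Δφ/2) + cos φ₁ · cos φ₂ · sin²(Δλ/2) = 0.142495.
c = 2·atan2(√a, √(1−a)) = 0.77416 rad → d = 6371·c ≈ 4932.17 km.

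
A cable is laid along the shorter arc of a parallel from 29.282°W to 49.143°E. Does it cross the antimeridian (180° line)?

No

Signed shortest Δλ = ((49.143 − -29.282 + 180) mod 360) − 180 = 78.425°.
Going east by 78.425° from -29.282° reaches +49.143° without touching 180°.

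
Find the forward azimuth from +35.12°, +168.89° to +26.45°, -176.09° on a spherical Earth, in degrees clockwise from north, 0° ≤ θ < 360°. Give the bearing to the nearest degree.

120°

Δλ = -176.09 − 168.89 = -344.98°; wrapped into (−180°, 180°]: 15.02°.
θ = atan2( sin Δλ · cos φ₂ , cos φ₁ · sin φ₂ − sin φ₁ · cos φ₂ · cos Δλ )
  = atan2(0.23203, -0.13315) = 119.849° → normalised to [0°, 360°): 119.849°.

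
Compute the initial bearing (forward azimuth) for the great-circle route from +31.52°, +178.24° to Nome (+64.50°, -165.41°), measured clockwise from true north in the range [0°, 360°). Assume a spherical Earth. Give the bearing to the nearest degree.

Δλ = -165.41 − 178.24 = -343.65°; wrapped into (−180°, 180°]: 16.35°.
θ = atan2( sin Δλ · cos φ₂ , cos φ₁ · sin φ₂ − sin φ₁ · cos φ₂ · cos Δλ )
  = atan2(0.12119, 0.55345) = 12.351° → normalised to [0°, 360°): 12.351°.

12°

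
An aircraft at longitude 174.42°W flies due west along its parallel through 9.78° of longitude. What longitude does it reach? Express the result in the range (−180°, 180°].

Start at -174.42°; shift −9.78° → -184.20°.
-184.20° lies outside (−180°, 180°]; add 360° → +175.80°.

175.80°E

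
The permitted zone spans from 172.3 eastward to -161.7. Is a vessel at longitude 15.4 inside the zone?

Band width going east from +172.3° to -161.7°: ((-161.7 − 172.3) mod 360) = 26.0°.
Offset of +15.4° east of the west edge: ((15.4 − 172.3) mod 360) = 203.1°.
203.1° > 26.0° ⇒ outside.

No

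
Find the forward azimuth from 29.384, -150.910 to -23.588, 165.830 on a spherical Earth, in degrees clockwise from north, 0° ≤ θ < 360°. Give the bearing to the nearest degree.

Δλ = 165.830 − -150.910 = 316.740°; wrapped into (−180°, 180°]: -43.260°.
θ = atan2( sin Δλ · cos φ₂ , cos φ₁ · sin φ₂ − sin φ₁ · cos φ₂ · cos Δλ )
  = atan2(-0.62805, -0.67615) = -137.112° → normalised to [0°, 360°): 222.888°.

223°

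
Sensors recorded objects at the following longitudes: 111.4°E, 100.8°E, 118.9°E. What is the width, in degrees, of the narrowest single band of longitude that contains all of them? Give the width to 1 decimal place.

Sort the longitudes: +100.8°, +111.4°, +118.9°.
Eastward gaps between consecutive values (wrapping around): 10.6°, 7.5°, 341.9°.
Largest gap = 341.9° ⇒ minimal covering band is its complement: 360° − 341.9° = 18.1°.
Band runs from +100.8° eastward to +118.9°.

18.1°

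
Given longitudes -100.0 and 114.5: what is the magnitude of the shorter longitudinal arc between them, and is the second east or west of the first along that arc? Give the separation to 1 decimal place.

Raw difference: 114.5 − -100.0 = 214.5°.
Normalise into (−180°, 180°]: 214.5° − 360° = -145.5°.
Negative ⇒ the second point lies to the west; separation 145.5°.

145.5° west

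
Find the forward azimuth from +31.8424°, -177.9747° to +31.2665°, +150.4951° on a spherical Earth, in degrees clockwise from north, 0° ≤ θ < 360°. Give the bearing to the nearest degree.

277°

Δλ = 150.4951 − -177.9747 = 328.4698°; wrapped into (−180°, 180°]: -31.5302°.
θ = atan2( sin Δλ · cos φ₂ , cos φ₁ · sin φ₂ − sin φ₁ · cos φ₂ · cos Δλ )
  = atan2(-0.44700, 0.05653) = -82.793° → normalised to [0°, 360°): 277.207°.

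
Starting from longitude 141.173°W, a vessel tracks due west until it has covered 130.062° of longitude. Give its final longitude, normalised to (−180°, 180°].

88.765°E

Start at -141.173°; shift −130.062° → -271.235°.
-271.235° lies outside (−180°, 180°]; add 360° → +88.765°.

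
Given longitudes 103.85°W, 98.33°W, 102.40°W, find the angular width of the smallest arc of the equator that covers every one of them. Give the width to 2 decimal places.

5.52°

Sort the longitudes: -103.85°, -102.40°, -98.33°.
Eastward gaps between consecutive values (wrapping around): 1.45°, 4.07°, 354.48°.
Largest gap = 354.48° ⇒ minimal covering band is its complement: 360° − 354.48° = 5.52°.
Band runs from -103.85° eastward to -98.33°.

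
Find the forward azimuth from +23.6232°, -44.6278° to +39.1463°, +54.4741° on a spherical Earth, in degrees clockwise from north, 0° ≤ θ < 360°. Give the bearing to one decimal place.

50.7°

Δλ = 54.4741 − -44.6278 = 99.1019°.
θ = atan2( sin Δλ · cos φ₂ , cos φ₁ · sin φ₂ − sin φ₁ · cos φ₂ · cos Δλ )
  = atan2(0.76577, 0.62756) = 50.665° → normalised to [0°, 360°): 50.665°.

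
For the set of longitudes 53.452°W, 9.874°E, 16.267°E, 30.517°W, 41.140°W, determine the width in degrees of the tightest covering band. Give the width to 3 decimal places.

69.719°

Sort the longitudes: -53.452°, -41.140°, -30.517°, +9.874°, +16.267°.
Eastward gaps between consecutive values (wrapping around): 12.312°, 10.623°, 40.391°, 6.393°, 290.281°.
Largest gap = 290.281° ⇒ minimal covering band is its complement: 360° − 290.281° = 69.719°.
Band runs from -53.452° eastward to +16.267°.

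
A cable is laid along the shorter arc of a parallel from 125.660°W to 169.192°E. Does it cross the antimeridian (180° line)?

Naïve |169.192 − -125.660| = 294.852° > 180°, so the shorter arc goes the other way round — across 180°.
Signed shortest Δλ = ((169.192 − -125.660 + 180) mod 360) − 180 = -65.148°.
Going west by 65.148° from -125.660° passes through 180° before reaching +169.192°.

Yes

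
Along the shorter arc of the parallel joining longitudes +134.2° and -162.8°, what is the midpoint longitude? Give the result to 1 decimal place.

+165.7°

Signed shortest Δλ from +134.2° to -162.8° is +63.0°.
Midpoint longitude = +134.2° + (+63.0°)/2 = +134.2° + 31.5° = +165.7°.
(The naïve average (+134.2 + -162.8)/2 = -14.3° is on the wrong side of the globe.)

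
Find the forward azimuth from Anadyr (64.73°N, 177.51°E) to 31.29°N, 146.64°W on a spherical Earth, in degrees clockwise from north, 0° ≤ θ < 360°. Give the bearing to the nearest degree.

129°

Δλ = -146.64 − 177.51 = -324.15°; wrapped into (−180°, 180°]: 35.85°.
θ = atan2( sin Δλ · cos φ₂ , cos φ₁ · sin φ₂ − sin φ₁ · cos φ₂ · cos Δλ )
  = atan2(0.50048, -0.40466) = 128.957° → normalised to [0°, 360°): 128.957°.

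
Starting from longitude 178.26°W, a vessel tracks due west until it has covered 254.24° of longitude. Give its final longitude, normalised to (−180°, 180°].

72.50°W

Start at -178.26°; shift −254.24° → -432.50°.
-432.50° lies outside (−180°, 180°]; add 360° → -72.50°.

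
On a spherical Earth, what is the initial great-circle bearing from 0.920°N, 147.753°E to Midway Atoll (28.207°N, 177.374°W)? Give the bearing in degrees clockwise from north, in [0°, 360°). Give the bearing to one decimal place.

47.5°

Δλ = -177.374 − 147.753 = -325.127°; wrapped into (−180°, 180°]: 34.873°.
θ = atan2( sin Δλ · cos φ₂ , cos φ₁ · sin φ₂ − sin φ₁ · cos φ₂ · cos Δλ )
  = atan2(0.50386, 0.46099) = 47.544° → normalised to [0°, 360°): 47.544°.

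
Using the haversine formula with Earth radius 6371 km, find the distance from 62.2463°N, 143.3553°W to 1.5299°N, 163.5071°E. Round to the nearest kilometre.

Δλ = 163.5071 − -143.3553 = 306.8624°; wrapped into (−180°, 180°]: -53.1376°.
Δφ = 1.5299 − 62.2463 = -60.7164°.
a = sin²(Δφ/2) + cos φ₁ · cos φ₂ · sin²(Δλ/2) = 0.348559.
c = 2·atan2(√a, √(1−a)) = 1.26308 rad → d = 6371·c ≈ 8047.09 km.

8047 km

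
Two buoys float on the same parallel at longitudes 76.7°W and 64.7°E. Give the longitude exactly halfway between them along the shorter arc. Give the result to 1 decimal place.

Signed shortest Δλ from -76.7° to +64.7° is +141.4°.
Midpoint longitude = -76.7° + (+141.4°)/2 = -76.7° + 70.7° = -6.0°.

6.0°W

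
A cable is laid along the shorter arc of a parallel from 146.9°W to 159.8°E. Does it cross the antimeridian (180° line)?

Yes

Naïve |159.8 − -146.9| = 306.7° > 180°, so the shorter arc goes the other way round — across 180°.
Signed shortest Δλ = ((159.8 − -146.9 + 180) mod 360) − 180 = -53.3°.
Going west by 53.3° from -146.9° passes through 180° before reaching +159.8°.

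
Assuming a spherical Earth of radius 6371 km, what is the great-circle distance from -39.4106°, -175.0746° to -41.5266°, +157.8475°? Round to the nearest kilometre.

2293 km

Δλ = 157.8475 − -175.0746 = 332.9221°; wrapped into (−180°, 180°]: -27.0779°.
Δφ = -41.5266 − -39.4106 = -2.1160°.
a = sin²(Δφ/2) + cos φ₁ · cos φ₂ · sin²(Δλ/2) = 0.032042.
c = 2·atan2(√a, √(1−a)) = 0.35994 rad → d = 6371·c ≈ 2293.20 km.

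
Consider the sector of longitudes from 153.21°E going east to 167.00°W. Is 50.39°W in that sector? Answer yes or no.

Band width going east from +153.21° to -167.00°: ((-167.00 − 153.21) mod 360) = 39.79°.
Offset of -50.39° east of the west edge: ((-50.39 − 153.21) mod 360) = 156.40°.
156.40° > 39.79° ⇒ outside.

No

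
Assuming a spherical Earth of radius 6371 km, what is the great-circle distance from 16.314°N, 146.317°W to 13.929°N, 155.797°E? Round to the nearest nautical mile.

3347 nmi

Δλ = 155.797 − -146.317 = 302.114°; wrapped into (−180°, 180°]: -57.886°.
Δφ = 13.929 − 16.314 = -2.385°.
a = sin²(Δφ/2) + cos φ₁ · cos φ₂ · sin²(Δλ/2) = 0.218591.
c = 2·atan2(√a, √(1−a)) = 0.97301 rad → d = 6371·c ≈ 6199.02 km ≈ 3347.20 nmi.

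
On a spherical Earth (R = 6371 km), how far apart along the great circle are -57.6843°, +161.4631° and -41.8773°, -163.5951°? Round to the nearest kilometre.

Δλ = -163.5951 − 161.4631 = -325.0582°; wrapped into (−180°, 180°]: 34.9418°.
Δφ = -41.8773 − -57.6843 = 15.8070°.
a = sin²(Δφ/2) + cos φ₁ · cos φ₂ · sin²(Δλ/2) = 0.054784.
c = 2·atan2(√a, √(1−a)) = 0.47250 rad → d = 6371·c ≈ 3010.32 km.

3010 km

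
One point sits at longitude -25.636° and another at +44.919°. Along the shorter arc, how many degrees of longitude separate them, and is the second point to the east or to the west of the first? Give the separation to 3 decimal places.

Raw difference: 44.919 − -25.636 = 70.555°.
Normalise into (−180°, 180°]: 70.555° stays 70.555°.
Positive ⇒ the second point lies to the east; separation 70.555°.

70.555° east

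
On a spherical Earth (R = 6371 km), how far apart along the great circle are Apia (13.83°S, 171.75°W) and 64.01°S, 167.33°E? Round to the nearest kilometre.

Δλ = 167.33 − -171.75 = 339.08°; wrapped into (−180°, 180°]: -20.92°.
Δφ = -64.01 − -13.83 = -50.18°.
a = sin²(Δφ/2) + cos φ₁ · cos φ₂ · sin²(Δλ/2) = 0.193836.
c = 2·atan2(√a, √(1−a)) = 0.91179 rad → d = 6371·c ≈ 5809.04 km.

5809 km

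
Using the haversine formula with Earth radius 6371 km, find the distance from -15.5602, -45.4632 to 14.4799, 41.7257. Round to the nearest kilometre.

10143 km

Δλ = 41.7257 − -45.4632 = 87.1889°.
Δφ = 14.4799 − -15.5602 = 30.0401°.
a = sin²(Δφ/2) + cos φ₁ · cos φ₂ · sin²(Δλ/2) = 0.510664.
c = 2·atan2(√a, √(1−a)) = 1.59213 rad → d = 6371·c ≈ 10143.44 km.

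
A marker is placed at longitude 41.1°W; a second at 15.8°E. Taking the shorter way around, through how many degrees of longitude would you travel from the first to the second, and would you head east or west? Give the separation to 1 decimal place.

56.9° east

Raw difference: 15.8 − -41.1 = 56.9°.
Normalise into (−180°, 180°]: 56.9° stays 56.9°.
Positive ⇒ the second point lies to the east; separation 56.9°.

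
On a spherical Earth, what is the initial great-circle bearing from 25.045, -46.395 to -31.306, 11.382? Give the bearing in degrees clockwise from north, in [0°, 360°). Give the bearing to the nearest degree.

133°

Δλ = 11.382 − -46.395 = 57.777°.
θ = atan2( sin Δλ · cos φ₂ , cos φ₁ · sin φ₂ − sin φ₁ · cos φ₂ · cos Δλ )
  = atan2(0.72281, -0.66361) = 132.555° → normalised to [0°, 360°): 132.555°.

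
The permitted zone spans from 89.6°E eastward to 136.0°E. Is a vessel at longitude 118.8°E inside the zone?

Band width going east from +89.6° to +136.0°: ((136.0 − 89.6) mod 360) = 46.4°.
Offset of +118.8° east of the west edge: ((118.8 − 89.6) mod 360) = 29.2°.
29.2° ≤ 46.4° ⇒ inside.

Yes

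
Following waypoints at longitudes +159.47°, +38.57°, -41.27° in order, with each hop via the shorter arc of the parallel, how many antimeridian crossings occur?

0

Leg 1: +159.47° → +38.57°, shortest Δλ = -120.9° (west) — does not cross 180°.
Leg 2: +38.57° → -41.27°, shortest Δλ = -79.84° (west) — does not cross 180°.
Total crossings: 0.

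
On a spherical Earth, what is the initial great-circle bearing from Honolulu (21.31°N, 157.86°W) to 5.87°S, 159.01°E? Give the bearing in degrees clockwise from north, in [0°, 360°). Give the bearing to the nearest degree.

242°

Δλ = 159.01 − -157.86 = 316.87°; wrapped into (−180°, 180°]: -43.13°.
θ = atan2( sin Δλ · cos φ₂ , cos φ₁ · sin φ₂ − sin φ₁ · cos φ₂ · cos Δλ )
  = atan2(-0.68007, -0.35911) = -117.836° → normalised to [0°, 360°): 242.164°.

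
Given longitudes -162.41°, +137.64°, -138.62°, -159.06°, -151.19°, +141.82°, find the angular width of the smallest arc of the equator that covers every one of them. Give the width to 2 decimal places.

Sort the longitudes: -162.41°, -159.06°, -151.19°, -138.62°, +137.64°, +141.82°.
Eastward gaps between consecutive values (wrapping around): 3.35°, 7.87°, 12.57°, 276.26°, 4.18°, 55.77°.
Largest gap = 276.26° ⇒ minimal covering band is its complement: 360° − 276.26° = 83.74°.
Band runs from +137.64° eastward to -138.62°, crossing the antimeridian.

83.74°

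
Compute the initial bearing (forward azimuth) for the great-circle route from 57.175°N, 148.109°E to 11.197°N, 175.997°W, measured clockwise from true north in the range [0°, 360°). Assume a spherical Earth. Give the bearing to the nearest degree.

Δλ = -175.997 − 148.109 = -324.106°; wrapped into (−180°, 180°]: 35.894°.
θ = atan2( sin Δλ · cos φ₂ , cos φ₁ · sin φ₂ − sin φ₁ · cos φ₂ · cos Δλ )
  = atan2(0.57513, -0.56253) = 134.366° → normalised to [0°, 360°): 134.366°.

134°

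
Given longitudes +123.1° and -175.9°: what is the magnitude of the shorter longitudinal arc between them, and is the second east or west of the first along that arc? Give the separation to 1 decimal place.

Raw difference: -175.9 − 123.1 = -299.0°.
Normalise into (−180°, 180°]: -299.0° + 360° = 61.0°.
Positive ⇒ the second point lies to the east; separation 61.0°.

61.0° east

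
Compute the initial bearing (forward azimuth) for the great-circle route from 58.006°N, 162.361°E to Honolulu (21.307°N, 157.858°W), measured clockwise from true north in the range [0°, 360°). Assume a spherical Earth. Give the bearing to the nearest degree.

Δλ = -157.858 − 162.361 = -320.219°; wrapped into (−180°, 180°]: 39.781°.
θ = atan2( sin Δλ · cos φ₂ , cos φ₁ · sin φ₂ − sin φ₁ · cos φ₂ · cos Δλ )
  = atan2(0.59612, -0.41469) = 124.825° → normalised to [0°, 360°): 124.825°.

125°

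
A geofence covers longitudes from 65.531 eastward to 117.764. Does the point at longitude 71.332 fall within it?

Band width going east from +65.531° to +117.764°: ((117.764 − 65.531) mod 360) = 52.233°.
Offset of +71.332° east of the west edge: ((71.332 − 65.531) mod 360) = 5.801°.
5.801° ≤ 52.233° ⇒ inside.

Yes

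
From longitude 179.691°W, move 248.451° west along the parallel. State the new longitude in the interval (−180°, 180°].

Start at -179.691°; shift −248.451° → -428.142°.
-428.142° lies outside (−180°, 180°]; add 360° → -68.142°.

68.142°W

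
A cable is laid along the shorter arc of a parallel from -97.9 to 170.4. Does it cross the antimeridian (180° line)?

Yes

Naïve |170.4 − -97.9| = 268.3° > 180°, so the shorter arc goes the other way round — across 180°.
Signed shortest Δλ = ((170.4 − -97.9 + 180) mod 360) − 180 = -91.7°.
Going west by 91.7° from -97.9° passes through 180° before reaching +170.4°.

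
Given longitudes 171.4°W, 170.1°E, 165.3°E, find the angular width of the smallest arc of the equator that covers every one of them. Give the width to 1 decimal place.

Sort the longitudes: -171.4°, +165.3°, +170.1°.
Eastward gaps between consecutive values (wrapping around): 336.7°, 4.8°, 18.5°.
Largest gap = 336.7° ⇒ minimal covering band is its complement: 360° − 336.7° = 23.3°.
Band runs from +165.3° eastward to -171.4°, crossing the antimeridian.

23.3°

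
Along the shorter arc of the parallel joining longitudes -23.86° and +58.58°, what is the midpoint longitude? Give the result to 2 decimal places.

Signed shortest Δλ from -23.86° to +58.58° is +82.44°.
Midpoint longitude = -23.86° + (+82.44°)/2 = -23.86° + 41.22° = +17.36°.

+17.36°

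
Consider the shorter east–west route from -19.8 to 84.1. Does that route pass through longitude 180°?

Signed shortest Δλ = ((84.1 − -19.8 + 180) mod 360) − 180 = 103.9°.
Going east by 103.9° from -19.8° reaches +84.1° without touching 180°.

No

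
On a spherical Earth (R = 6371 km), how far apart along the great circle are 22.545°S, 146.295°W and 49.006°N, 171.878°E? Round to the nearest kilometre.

8970 km

Δλ = 171.878 − -146.295 = 318.173°; wrapped into (−180°, 180°]: -41.827°.
Δφ = 49.006 − -22.545 = 71.551°.
a = sin²(Δφ/2) + cos φ₁ · cos φ₂ · sin²(Δλ/2) = 0.418967.
c = 2·atan2(√a, √(1−a)) = 1.40801 rad → d = 6371·c ≈ 8970.44 km.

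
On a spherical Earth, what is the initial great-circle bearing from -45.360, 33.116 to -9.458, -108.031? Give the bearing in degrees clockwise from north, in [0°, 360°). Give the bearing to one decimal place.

Δλ = -108.031 − 33.116 = -141.147°.
θ = atan2( sin Δλ · cos φ₂ , cos φ₁ · sin φ₂ − sin φ₁ · cos φ₂ · cos Δλ )
  = atan2(-0.61880, -0.66204) = -136.934° → normalised to [0°, 360°): 223.066°.

223.1°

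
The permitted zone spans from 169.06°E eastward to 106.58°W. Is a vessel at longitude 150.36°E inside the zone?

Band width going east from +169.06° to -106.58°: ((-106.58 − 169.06) mod 360) = 84.36°.
Offset of +150.36° east of the west edge: ((150.36 − 169.06) mod 360) = 341.30°.
341.30° > 84.36° ⇒ outside.

No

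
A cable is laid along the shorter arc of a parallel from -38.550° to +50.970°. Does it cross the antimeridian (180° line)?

Signed shortest Δλ = ((50.970 − -38.550 + 180) mod 360) − 180 = 89.52°.
Going east by 89.52° from -38.550° reaches +50.970° without touching 180°.

No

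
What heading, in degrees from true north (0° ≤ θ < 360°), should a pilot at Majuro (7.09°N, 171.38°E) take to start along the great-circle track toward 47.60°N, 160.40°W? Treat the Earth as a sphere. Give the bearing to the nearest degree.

26°

Δλ = -160.40 − 171.38 = -331.78°; wrapped into (−180°, 180°]: 28.22°.
θ = atan2( sin Δλ · cos φ₂ , cos φ₁ · sin φ₂ − sin φ₁ · cos φ₂ · cos Δλ )
  = atan2(0.31885, 0.65947) = 25.803° → normalised to [0°, 360°): 25.803°.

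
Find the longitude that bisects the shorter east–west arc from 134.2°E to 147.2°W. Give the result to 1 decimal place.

173.5°E

Signed shortest Δλ from +134.2° to -147.2° is +78.6°.
Midpoint longitude = +134.2° + (+78.6°)/2 = +134.2° + 39.3° = +173.5°.
(The naïve average (+134.2 + -147.2)/2 = -6.5° is on the wrong side of the globe.)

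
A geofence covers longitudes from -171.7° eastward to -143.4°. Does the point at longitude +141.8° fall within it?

Band width going east from -171.7° to -143.4°: ((-143.4 − -171.7) mod 360) = 28.3°.
Offset of +141.8° east of the west edge: ((141.8 − -171.7) mod 360) = 313.5°.
313.5° > 28.3° ⇒ outside.

No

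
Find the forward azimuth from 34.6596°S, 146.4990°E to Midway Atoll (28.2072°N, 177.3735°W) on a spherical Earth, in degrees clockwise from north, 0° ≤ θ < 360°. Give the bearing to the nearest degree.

Δλ = -177.3735 − 146.4990 = -323.8725°; wrapped into (−180°, 180°]: 36.1275°.
θ = atan2( sin Δλ · cos φ₂ , cos φ₁ · sin φ₂ − sin φ₁ · cos φ₂ · cos Δλ )
  = atan2(0.51957, 0.79358) = 33.213° → normalised to [0°, 360°): 33.213°.

33°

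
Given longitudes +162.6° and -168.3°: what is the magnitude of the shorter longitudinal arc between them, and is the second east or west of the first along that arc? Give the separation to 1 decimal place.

29.1° east

Raw difference: -168.3 − 162.6 = -330.9°.
Normalise into (−180°, 180°]: -330.9° + 360° = 29.1°.
Positive ⇒ the second point lies to the east; separation 29.1°.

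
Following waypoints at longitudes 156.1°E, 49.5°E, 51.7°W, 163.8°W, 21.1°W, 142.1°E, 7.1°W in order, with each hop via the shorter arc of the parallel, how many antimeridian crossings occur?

0

Leg 1: +156.1° → +49.5°, shortest Δλ = -106.6° (west) — does not cross 180°.
Leg 2: +49.5° → -51.7°, shortest Δλ = -101.2° (west) — does not cross 180°.
Leg 3: -51.7° → -163.8°, shortest Δλ = -112.1° (west) — does not cross 180°.
Leg 4: -163.8° → -21.1°, shortest Δλ = 142.7° (east) — does not cross 180°.
Leg 5: -21.1° → +142.1°, shortest Δλ = 163.2° (east) — does not cross 180°.
Leg 6: +142.1° → -7.1°, shortest Δλ = -149.2° (west) — does not cross 180°.
Total crossings: 0.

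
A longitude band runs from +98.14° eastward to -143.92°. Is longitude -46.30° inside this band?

No

Band width going east from +98.14° to -143.92°: ((-143.92 − 98.14) mod 360) = 117.94°.
Offset of -46.30° east of the west edge: ((-46.30 − 98.14) mod 360) = 215.56°.
215.56° > 117.94° ⇒ outside.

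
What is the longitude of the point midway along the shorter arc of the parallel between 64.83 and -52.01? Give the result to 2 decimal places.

+6.41°

Signed shortest Δλ from +64.83° to -52.01° is -116.84°.
Midpoint longitude = +64.83° + (-116.84°)/2 = +64.83° − 58.42° = +6.41°.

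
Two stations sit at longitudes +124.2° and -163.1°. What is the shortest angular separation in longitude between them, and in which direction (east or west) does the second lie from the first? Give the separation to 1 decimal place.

Raw difference: -163.1 − 124.2 = -287.3°.
Normalise into (−180°, 180°]: -287.3° + 360° = 72.7°.
Positive ⇒ the second point lies to the east; separation 72.7°.

72.7° east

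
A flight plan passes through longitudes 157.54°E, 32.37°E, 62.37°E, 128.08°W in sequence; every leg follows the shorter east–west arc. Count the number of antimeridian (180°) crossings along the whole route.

1

Leg 1: +157.54° → +32.37°, shortest Δλ = -125.17° (west) — does not cross 180°.
Leg 2: +32.37° → +62.37°, shortest Δλ = 30.0° (east) — does not cross 180°.
Leg 3: +62.37° → -128.08°, shortest Δλ = 169.55° (east) — crosses 180°.
Total crossings: 1.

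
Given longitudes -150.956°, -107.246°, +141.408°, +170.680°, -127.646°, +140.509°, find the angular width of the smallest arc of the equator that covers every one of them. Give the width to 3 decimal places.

Sort the longitudes: -150.956°, -127.646°, -107.246°, +140.509°, +141.408°, +170.680°.
Eastward gaps between consecutive values (wrapping around): 23.310°, 20.400°, 247.755°, 0.899°, 29.272°, 38.364°.
Largest gap = 247.755° ⇒ minimal covering band is its complement: 360° − 247.755° = 112.245°.
Band runs from +140.509° eastward to -107.246°, crossing the antimeridian.

112.245°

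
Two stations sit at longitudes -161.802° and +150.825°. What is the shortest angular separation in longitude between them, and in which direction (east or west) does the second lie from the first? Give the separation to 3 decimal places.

47.373° west

Raw difference: 150.825 − -161.802 = 312.627°.
Normalise into (−180°, 180°]: 312.627° − 360° = -47.373°.
Negative ⇒ the second point lies to the west; separation 47.373°.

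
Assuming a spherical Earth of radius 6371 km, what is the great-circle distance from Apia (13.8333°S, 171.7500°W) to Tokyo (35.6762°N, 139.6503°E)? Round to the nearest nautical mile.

4055 nmi

Δλ = 139.6503 − -171.7500 = 311.4003°; wrapped into (−180°, 180°]: -48.5997°.
Δφ = 35.6762 − -13.8333 = 49.5095°.
a = sin²(Δφ/2) + cos φ₁ · cos φ₂ · sin²(Δλ/2) = 0.308910.
c = 2·atan2(√a, √(1−a)) = 1.17864 rad → d = 6371·c ≈ 7509.13 km ≈ 4054.61 nmi.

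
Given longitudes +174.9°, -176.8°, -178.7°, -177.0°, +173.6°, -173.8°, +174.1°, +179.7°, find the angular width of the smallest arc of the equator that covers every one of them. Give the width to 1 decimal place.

Sort the longitudes: -178.7°, -177.0°, -176.8°, -173.8°, +173.6°, +174.1°, +174.9°, +179.7°.
Eastward gaps between consecutive values (wrapping around): 1.7°, 0.2°, 3.0°, 347.4°, 0.5°, 0.8°, 4.8°, 1.6°.
Largest gap = 347.4° ⇒ minimal covering band is its complement: 360° − 347.4° = 12.6°.
Band runs from +173.6° eastward to -173.8°, crossing the antimeridian.

12.6°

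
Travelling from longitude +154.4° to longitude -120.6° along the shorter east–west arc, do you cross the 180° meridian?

Naïve |-120.6 − 154.4| = 275.0° > 180°, so the shorter arc goes the other way round — across 180°.
Signed shortest Δλ = ((-120.6 − 154.4 + 180) mod 360) − 180 = 85.0°.
Going east by 85.0° from +154.4° passes through 180° before reaching -120.6°.

Yes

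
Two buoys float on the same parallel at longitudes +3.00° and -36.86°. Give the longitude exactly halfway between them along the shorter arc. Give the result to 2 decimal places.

-16.93°

Signed shortest Δλ from +3.00° to -36.86° is -39.86°.
Midpoint longitude = +3.00° + (-39.86°)/2 = +3.00° − 19.93° = -16.93°.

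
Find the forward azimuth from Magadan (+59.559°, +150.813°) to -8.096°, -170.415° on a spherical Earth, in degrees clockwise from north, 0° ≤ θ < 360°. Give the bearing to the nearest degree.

Δλ = -170.415 − 150.813 = -321.228°; wrapped into (−180°, 180°]: 38.772°.
θ = atan2( sin Δλ · cos φ₂ , cos φ₁ · sin φ₂ − sin φ₁ · cos φ₂ · cos Δλ )
  = atan2(0.61998, -0.73682) = 139.922° → normalised to [0°, 360°): 139.922°.

140°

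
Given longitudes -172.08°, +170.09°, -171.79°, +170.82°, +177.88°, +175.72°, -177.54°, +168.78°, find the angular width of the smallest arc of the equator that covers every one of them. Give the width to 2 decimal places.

19.43°

Sort the longitudes: -177.54°, -172.08°, -171.79°, +168.78°, +170.09°, +170.82°, +175.72°, +177.88°.
Eastward gaps between consecutive values (wrapping around): 5.46°, 0.29°, 340.57°, 1.31°, 0.73°, 4.90°, 2.16°, 4.58°.
Largest gap = 340.57° ⇒ minimal covering band is its complement: 360° − 340.57° = 19.43°.
Band runs from +168.78° eastward to -171.79°, crossing the antimeridian.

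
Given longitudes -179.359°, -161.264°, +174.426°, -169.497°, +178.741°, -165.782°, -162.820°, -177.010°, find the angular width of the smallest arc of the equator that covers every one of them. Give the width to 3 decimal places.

24.310°

Sort the longitudes: -179.359°, -177.010°, -169.497°, -165.782°, -162.820°, -161.264°, +174.426°, +178.741°.
Eastward gaps between consecutive values (wrapping around): 2.349°, 7.513°, 3.715°, 2.962°, 1.556°, 335.690°, 4.315°, 1.900°.
Largest gap = 335.690° ⇒ minimal covering band is its complement: 360° − 335.690° = 24.310°.
Band runs from +174.426° eastward to -161.264°, crossing the antimeridian.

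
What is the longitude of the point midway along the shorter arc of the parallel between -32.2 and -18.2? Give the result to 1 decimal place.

Signed shortest Δλ from -32.2° to -18.2° is +14.0°.
Midpoint longitude = -32.2° + (+14.0°)/2 = -32.2° + 7.0° = -25.2°.

-25.2°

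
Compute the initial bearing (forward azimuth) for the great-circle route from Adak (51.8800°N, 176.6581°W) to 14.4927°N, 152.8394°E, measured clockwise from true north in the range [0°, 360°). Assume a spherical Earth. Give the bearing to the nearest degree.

224°

Δλ = 152.8394 − -176.6581 = 329.4975°; wrapped into (−180°, 180°]: -30.5025°.
θ = atan2( sin Δλ · cos φ₂ , cos φ₁ · sin φ₂ − sin φ₁ · cos φ₂ · cos Δλ )
  = atan2(-0.49142, -0.50179) = -135.598° → normalised to [0°, 360°): 224.402°.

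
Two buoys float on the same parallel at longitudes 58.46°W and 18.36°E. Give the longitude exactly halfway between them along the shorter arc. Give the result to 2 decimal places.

20.05°W

Signed shortest Δλ from -58.46° to +18.36° is +76.82°.
Midpoint longitude = -58.46° + (+76.82°)/2 = -58.46° + 38.41° = -20.05°.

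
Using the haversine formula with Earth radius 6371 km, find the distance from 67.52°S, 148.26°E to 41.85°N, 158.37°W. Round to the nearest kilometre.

12957 km

Δλ = -158.37 − 148.26 = -306.63°; wrapped into (−180°, 180°]: 53.37°.
Δφ = 41.85 − -67.52 = 109.37°.
a = sin²(Δφ/2) + cos φ₁ · cos φ₂ · sin²(Δλ/2) = 0.723275.
c = 2·atan2(√a, √(1−a)) = 2.03370 rad → d = 6371·c ≈ 12956.72 km.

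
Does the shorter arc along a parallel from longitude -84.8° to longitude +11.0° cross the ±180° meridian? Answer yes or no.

Signed shortest Δλ = ((11.0 − -84.8 + 180) mod 360) − 180 = 95.8°.
Going east by 95.8° from -84.8° reaches +11.0° without touching 180°.

No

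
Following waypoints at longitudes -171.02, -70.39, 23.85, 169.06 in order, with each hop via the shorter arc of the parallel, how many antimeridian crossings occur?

0

Leg 1: -171.02° → -70.39°, shortest Δλ = 100.63° (east) — does not cross 180°.
Leg 2: -70.39° → +23.85°, shortest Δλ = 94.24° (east) — does not cross 180°.
Leg 3: +23.85° → +169.06°, shortest Δλ = 145.21° (east) — does not cross 180°.
Total crossings: 0.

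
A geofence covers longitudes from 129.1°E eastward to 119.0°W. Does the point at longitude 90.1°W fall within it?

Band width going east from +129.1° to -119.0°: ((-119.0 − 129.1) mod 360) = 111.9°.
Offset of -90.1° east of the west edge: ((-90.1 − 129.1) mod 360) = 140.8°.
140.8° > 111.9° ⇒ outside.

No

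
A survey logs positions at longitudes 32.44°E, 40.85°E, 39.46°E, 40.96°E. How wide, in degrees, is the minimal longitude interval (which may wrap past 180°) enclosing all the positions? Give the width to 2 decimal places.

Sort the longitudes: +32.44°, +39.46°, +40.85°, +40.96°.
Eastward gaps between consecutive values (wrapping around): 7.02°, 1.39°, 0.11°, 351.48°.
Largest gap = 351.48° ⇒ minimal covering band is its complement: 360° − 351.48° = 8.52°.
Band runs from +32.44° eastward to +40.96°.

8.52°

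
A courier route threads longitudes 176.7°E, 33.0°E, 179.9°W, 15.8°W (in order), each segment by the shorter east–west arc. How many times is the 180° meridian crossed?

Leg 1: +176.7° → +33.0°, shortest Δλ = -143.7° (west) — does not cross 180°.
Leg 2: +33.0° → -179.9°, shortest Δλ = 147.1° (east) — crosses 180°.
Leg 3: -179.9° → -15.8°, shortest Δλ = 164.1° (east) — does not cross 180°.
Total crossings: 1.

1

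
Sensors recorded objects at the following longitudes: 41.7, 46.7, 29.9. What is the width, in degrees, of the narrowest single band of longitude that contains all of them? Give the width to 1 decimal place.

Sort the longitudes: +29.9°, +41.7°, +46.7°.
Eastward gaps between consecutive values (wrapping around): 11.8°, 5.0°, 343.2°.
Largest gap = 343.2° ⇒ minimal covering band is its complement: 360° − 343.2° = 16.8°.
Band runs from +29.9° eastward to +46.7°.

16.8°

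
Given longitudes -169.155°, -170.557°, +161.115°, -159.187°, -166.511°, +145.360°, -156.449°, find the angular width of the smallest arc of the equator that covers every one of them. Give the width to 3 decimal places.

Sort the longitudes: -170.557°, -169.155°, -166.511°, -159.187°, -156.449°, +145.360°, +161.115°.
Eastward gaps between consecutive values (wrapping around): 1.402°, 2.644°, 7.324°, 2.738°, 301.809°, 15.755°, 28.328°.
Largest gap = 301.809° ⇒ minimal covering band is its complement: 360° − 301.809° = 58.191°.
Band runs from +145.360° eastward to -156.449°, crossing the antimeridian.

58.191°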